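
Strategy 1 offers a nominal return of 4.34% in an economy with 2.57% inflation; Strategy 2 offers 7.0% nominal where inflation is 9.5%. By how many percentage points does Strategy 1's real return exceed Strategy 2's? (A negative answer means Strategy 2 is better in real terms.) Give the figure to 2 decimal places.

Strategy 1 real return: 1.0434/1.0257 − 1 = 1.726%.
Strategy 2 real return: 1.070/1.095 − 1 = -2.283%.
Difference: 1.726 − (-2.283) = 4.009 pp.

4.01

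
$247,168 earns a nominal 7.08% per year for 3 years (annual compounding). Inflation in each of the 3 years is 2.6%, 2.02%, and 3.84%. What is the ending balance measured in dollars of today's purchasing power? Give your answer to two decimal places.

Nominal value at maturity: $247,168 × (1 + 7.08%)^3 ≈ $303,471.09.
Price-level factor over 3 years: 1.026 × 1.0202 × 1.0384 ≈ 1.0869194477.
The maturity value deflated by that factor is the answer in today's purchasing power.

$279,202.93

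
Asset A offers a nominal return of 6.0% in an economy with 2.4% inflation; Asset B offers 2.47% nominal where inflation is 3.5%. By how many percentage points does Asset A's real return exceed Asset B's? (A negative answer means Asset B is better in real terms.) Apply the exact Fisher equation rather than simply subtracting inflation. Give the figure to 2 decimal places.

4.51

Asset A real return: 1.060/1.024 − 1 = 3.516%.
Asset B real return: 1.0247/1.035 − 1 = -0.995%.
Difference: 3.516 − (-0.995) = 4.511 pp.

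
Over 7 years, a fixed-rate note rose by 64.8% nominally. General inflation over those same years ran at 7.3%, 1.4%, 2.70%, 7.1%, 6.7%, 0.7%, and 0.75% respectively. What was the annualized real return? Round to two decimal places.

3.50%

Cumulative inflation factor: 1.073 × 1.014 × 1.0270 × 1.071 × 1.067 × 1.007 × 1.0075 ≈ 1.29550.
Nominal growth factor: 1.64800. Real growth factor = 1.64800 / 1.29550 ≈ 1.27210.
Annualized: 1.27210^(1/7) − 1 ≈ 0.03498.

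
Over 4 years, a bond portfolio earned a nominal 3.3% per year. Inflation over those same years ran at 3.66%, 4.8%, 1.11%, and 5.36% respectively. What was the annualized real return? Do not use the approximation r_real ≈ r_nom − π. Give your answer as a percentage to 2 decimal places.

Cumulative inflation factor: 1.0366 × 1.048 × 1.0111 × 1.0536 ≈ 1.15729.
Nominal growth factor: 1.13868. Real growth factor = 1.13868 / 1.15729 ≈ 0.98392.
Annualized: 0.98392^(1/4) − 1 ≈ -0.00404.

-0.40%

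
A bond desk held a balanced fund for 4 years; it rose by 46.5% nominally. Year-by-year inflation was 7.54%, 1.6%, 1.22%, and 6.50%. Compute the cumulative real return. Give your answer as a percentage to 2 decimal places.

24.38%

Cumulative inflation factor: 1.0754 × 1.016 × 1.0122 × 1.0650 ≈ 1.17782.
Nominal growth factor: 1.46500. Real growth factor = 1.46500 / 1.17782 ≈ 1.24382.
Total real return ≈ 24.3821%.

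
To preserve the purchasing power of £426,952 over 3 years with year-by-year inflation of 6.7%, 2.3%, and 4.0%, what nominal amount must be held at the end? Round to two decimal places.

£484,677.04

Cumulative price-level factor: 1.067 × 1.023 × 1.040 = 1.13520264.
The nominal amount required is £426,952 scaled up by that factor.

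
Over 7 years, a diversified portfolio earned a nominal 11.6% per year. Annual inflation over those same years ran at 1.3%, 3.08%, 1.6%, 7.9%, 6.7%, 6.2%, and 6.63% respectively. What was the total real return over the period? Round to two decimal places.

55.88%

Cumulative inflation factor: 1.013 × 1.0308 × 1.016 × 1.079 × 1.067 × 1.062 × 1.0663 ≈ 1.38314.
Nominal growth factor: 2.15600. Real growth factor = 2.15600 / 1.38314 ≈ 1.55877.
Total real return ≈ 55.8770%.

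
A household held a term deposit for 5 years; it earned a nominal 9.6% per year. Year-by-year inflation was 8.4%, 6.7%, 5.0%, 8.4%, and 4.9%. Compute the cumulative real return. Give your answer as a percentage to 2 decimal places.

14.52%

Cumulative inflation factor: 1.084 × 1.067 × 1.050 × 1.084 × 1.049 ≈ 1.38098.
Nominal growth factor: 1.58144. Real growth factor = 1.58144 / 1.38098 ≈ 1.14516.
Total real return ≈ 14.5157%.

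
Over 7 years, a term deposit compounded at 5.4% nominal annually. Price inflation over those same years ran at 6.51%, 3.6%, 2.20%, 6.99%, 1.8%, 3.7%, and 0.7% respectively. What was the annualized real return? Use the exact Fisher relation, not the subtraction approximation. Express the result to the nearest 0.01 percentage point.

Cumulative inflation factor: 1.0651 × 1.036 × 1.0220 × 1.0699 × 1.018 × 1.037 × 1.007 ≈ 1.28263.
Nominal growth factor: 1.44505. Real growth factor = 1.44505 / 1.28263 ≈ 1.12664.
Annualized: 1.12664^(1/7) − 1 ≈ 0.01718.

1.72%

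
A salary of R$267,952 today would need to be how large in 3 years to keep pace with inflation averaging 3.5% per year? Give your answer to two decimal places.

Cumulative price-level factor: (1+3.5%)^3 = 1.108717875.
The nominal amount required is R$267,952 scaled up by that factor.

R$297,083.17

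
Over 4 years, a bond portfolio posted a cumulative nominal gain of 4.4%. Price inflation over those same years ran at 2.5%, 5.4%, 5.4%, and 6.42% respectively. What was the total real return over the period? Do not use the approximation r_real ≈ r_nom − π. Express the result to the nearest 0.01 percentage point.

Cumulative inflation factor: 1.025 × 1.054 × 1.054 × 1.0642 ≈ 1.21179.
Nominal growth factor: 1.04400. Real growth factor = 1.04400 / 1.21179 ≈ 0.86153.
Total real return ≈ -13.8467%.

-13.85%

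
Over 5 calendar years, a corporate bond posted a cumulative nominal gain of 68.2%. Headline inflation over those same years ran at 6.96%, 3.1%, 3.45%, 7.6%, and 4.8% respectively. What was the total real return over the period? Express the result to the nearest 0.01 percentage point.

30.75%

Cumulative inflation factor: 1.0696 × 1.031 × 1.0345 × 1.076 × 1.048 ≈ 1.28642.
Nominal growth factor: 1.68200. Real growth factor = 1.68200 / 1.28642 ≈ 1.30750.
Total real return ≈ 30.7501%.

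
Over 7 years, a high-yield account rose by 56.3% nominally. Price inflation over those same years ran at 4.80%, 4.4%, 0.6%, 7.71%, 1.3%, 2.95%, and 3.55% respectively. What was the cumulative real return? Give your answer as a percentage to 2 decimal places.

22.08%

Cumulative inflation factor: 1.0480 × 1.044 × 1.006 × 1.0771 × 1.013 × 1.0295 × 1.0355 ≈ 1.28027.
Nominal growth factor: 1.56300. Real growth factor = 1.56300 / 1.28027 ≈ 1.22084.
Total real return ≈ 22.0836%.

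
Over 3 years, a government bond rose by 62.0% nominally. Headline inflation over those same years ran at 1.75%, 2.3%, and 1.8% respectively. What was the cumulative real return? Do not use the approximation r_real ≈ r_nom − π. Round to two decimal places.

52.88%

Cumulative inflation factor: 1.0175 × 1.023 × 1.018 ≈ 1.05964.
Nominal growth factor: 1.62000. Real growth factor = 1.62000 / 1.05964 ≈ 1.52882.
Total real return ≈ 52.8823%.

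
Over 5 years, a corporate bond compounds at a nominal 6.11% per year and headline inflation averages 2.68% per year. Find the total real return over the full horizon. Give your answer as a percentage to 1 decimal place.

The annual real rate is (1+6.11%)/(1+2.68%) − 1 = 3.3405%.
Compounded over 5 years: (1 + 0.033405)^5 − 1 ≈ 0.17856.

17.9%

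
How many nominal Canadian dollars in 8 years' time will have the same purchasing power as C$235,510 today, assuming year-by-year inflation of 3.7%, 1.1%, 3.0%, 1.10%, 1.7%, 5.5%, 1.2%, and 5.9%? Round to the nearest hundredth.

C$295,649.76

Cumulative price-level factor: 1.037 × 1.011 × 1.030 × 1.0110 × 1.017 × 1.055 × 1.012 × 1.059 ≈ 1.2553596849.
Multiplying C$235,510 by the price-level factor gives the future nominal sum.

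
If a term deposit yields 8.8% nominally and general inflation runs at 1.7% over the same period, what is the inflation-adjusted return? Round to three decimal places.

6.981%

Real return via the Fisher equation: (1 + 8.8%)/(1 + 1.7%) − 1 = 1.088/1.017 − 1 ≈ 0.06981.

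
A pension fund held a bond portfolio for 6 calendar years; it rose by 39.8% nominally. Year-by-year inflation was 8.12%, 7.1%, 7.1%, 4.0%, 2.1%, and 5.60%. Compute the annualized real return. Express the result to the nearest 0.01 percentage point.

Cumulative inflation factor: 1.0812 × 1.071 × 1.071 × 1.040 × 1.021 × 1.0560 ≈ 1.39062.
Nominal growth factor: 1.39800. Real growth factor = 1.39800 / 1.39062 ≈ 1.00531.
Annualized: 1.00531^(1/6) − 1 ≈ 0.00088.

0.09%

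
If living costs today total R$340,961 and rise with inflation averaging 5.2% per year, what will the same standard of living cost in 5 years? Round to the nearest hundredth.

R$439,322.46

Cumulative price-level factor: (1+5.2%)^5 ≈ 1.2884830183.
The nominal amount required is R$340,961 scaled up by that factor.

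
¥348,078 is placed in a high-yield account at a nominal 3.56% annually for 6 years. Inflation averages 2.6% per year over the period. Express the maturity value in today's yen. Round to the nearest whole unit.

¥368,082

Nominal value at maturity: ¥348,078 × (1 + 3.56%)^6 ≈ ¥429,367.
Price-level factor over 6 years: (1 + 2.6%)^6 ≈ 1.1664984462.
The maturity value deflated by that factor is the answer in today's purchasing power.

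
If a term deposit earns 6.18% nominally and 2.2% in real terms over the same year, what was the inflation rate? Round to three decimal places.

From (1+r_nom) = (1+r_real)(1+π), we get 1+π = (1 + 6.18%)/(1 + 2.2%) = 1.0618/1.022 ≈ 1.03894.
So π ≈ 3.8943%.

3.894%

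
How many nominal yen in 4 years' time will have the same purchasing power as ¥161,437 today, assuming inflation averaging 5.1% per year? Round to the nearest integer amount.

¥196,976

Cumulative price-level factor: (1+5.1%)^4 ≈ 1.2201433692.
The nominal amount required is ¥161,437 scaled up by that factor.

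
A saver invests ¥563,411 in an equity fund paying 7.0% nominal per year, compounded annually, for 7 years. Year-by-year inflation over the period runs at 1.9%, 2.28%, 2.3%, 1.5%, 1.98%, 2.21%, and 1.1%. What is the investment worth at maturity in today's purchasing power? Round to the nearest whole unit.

Nominal value at maturity: ¥563,411 × (1 + 7.0%)^7 ≈ ¥904,715.
Price-level factor over 7 years: 1.019 × 1.0228 × 1.023 × 1.015 × 1.0198 × 1.0221 × 1.011 ≈ 1.1404234287.
The maturity value deflated by that factor is the answer in today's purchasing power.

¥793,315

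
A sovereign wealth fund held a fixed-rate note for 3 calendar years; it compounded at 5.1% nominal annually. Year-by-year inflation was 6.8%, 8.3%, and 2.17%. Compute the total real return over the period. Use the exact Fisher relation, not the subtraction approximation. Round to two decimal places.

-1.76%

Cumulative inflation factor: 1.068 × 1.083 × 1.0217 ≈ 1.18174.
Nominal growth factor: 1.16094. Real growth factor = 1.16094 / 1.18174 ≈ 0.98239.
Total real return ≈ -1.7607%.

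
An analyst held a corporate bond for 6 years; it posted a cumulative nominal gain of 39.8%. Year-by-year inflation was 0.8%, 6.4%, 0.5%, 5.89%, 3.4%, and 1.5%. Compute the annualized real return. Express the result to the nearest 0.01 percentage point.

2.61%

Cumulative inflation factor: 1.008 × 1.064 × 1.005 × 1.0589 × 1.034 × 1.015 ≈ 1.19787.
Nominal growth factor: 1.39800. Real growth factor = 1.39800 / 1.19787 ≈ 1.16707.
Annualized: 1.16707^(1/6) − 1 ≈ 0.02608.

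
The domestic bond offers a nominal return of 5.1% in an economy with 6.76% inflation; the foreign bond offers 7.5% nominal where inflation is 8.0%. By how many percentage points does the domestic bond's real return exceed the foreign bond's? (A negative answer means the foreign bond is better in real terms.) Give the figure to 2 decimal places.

-1.09

The domestic bond real return: 1.051/1.0676 − 1 = -1.555%.
The foreign bond real return: 1.075/1.080 − 1 = -0.463%.
Difference: -1.555 − (-0.463) = -1.092 pp.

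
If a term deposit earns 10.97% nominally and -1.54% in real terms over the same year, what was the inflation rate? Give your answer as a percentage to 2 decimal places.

From (1+r_nom) = (1+r_real)(1+π), we get 1+π = (1 + 10.97%)/(1 − 1.54%) = 1.1097/0.9846 ≈ 1.12706.
So π ≈ 12.7057%.

12.71%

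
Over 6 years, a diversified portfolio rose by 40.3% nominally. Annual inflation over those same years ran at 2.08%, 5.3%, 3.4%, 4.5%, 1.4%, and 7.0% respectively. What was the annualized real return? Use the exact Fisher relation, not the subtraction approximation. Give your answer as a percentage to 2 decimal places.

1.81%

Cumulative inflation factor: 1.0208 × 1.053 × 1.034 × 1.045 × 1.014 × 1.070 ≈ 1.26017.
Nominal growth factor: 1.40300. Real growth factor = 1.40300 / 1.26017 ≈ 1.11335.
Annualized: 1.11335^(1/6) − 1 ≈ 0.01806.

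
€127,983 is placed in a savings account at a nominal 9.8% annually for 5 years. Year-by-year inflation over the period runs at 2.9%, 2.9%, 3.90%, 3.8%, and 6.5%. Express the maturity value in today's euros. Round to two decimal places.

€167,946.41

Nominal value at maturity: €127,983 × (1 + 9.8%)^5 ≈ €204,250.90.
Price-level factor over 5 years: 1.029 × 1.029 × 1.0390 × 1.038 × 1.065 ≈ 1.2161671217.
Dividing the nominal maturity value by the price-level factor gives the value in today's money.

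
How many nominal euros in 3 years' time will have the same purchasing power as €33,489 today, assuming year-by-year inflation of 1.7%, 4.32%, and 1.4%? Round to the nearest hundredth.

€36,027.05

Cumulative price-level factor: 1.017 × 1.0432 × 1.014 = 1.0757874816.
The nominal amount required is €33,489 scaled up by that factor.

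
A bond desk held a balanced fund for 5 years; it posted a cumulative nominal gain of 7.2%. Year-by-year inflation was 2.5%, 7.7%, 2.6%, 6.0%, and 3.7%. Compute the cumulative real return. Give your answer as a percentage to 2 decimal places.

Cumulative inflation factor: 1.025 × 1.077 × 1.026 × 1.060 × 1.037 ≈ 1.24501.
Nominal growth factor: 1.07200. Real growth factor = 1.07200 / 1.24501 ≈ 0.86104.
Total real return ≈ -13.8960%.

-13.90%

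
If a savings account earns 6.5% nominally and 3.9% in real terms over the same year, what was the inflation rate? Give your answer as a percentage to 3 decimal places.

2.502%

From (1+r_nom) = (1+r_real)(1+π), we get 1+π = (1 + 6.5%)/(1 + 3.9%) = 1.065/1.039 ≈ 1.02502.
So π ≈ 2.5024%.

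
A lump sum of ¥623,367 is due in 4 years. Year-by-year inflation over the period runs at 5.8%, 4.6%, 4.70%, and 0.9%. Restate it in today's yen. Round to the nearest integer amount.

¥533,198

Price-level factor over 4 years: 1.058 × 1.046 × 1.0470 × 1.009 ≈ 1.1691095286.
Purchasing power today: ¥623,367 divided by that factor.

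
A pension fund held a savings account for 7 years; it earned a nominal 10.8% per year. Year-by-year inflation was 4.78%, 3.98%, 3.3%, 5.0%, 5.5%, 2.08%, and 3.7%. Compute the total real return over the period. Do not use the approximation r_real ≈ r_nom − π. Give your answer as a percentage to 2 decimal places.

Cumulative inflation factor: 1.0478 × 1.0398 × 1.033 × 1.050 × 1.055 × 1.0208 × 1.037 ≈ 1.31974.
Nominal growth factor: 2.05012. Real growth factor = 2.05012 / 1.31974 ≈ 1.55342.
Total real return ≈ 55.3419%.

55.34%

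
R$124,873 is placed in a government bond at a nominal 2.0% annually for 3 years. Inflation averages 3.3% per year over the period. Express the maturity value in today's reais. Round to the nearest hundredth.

Nominal value at maturity: R$124,873 × (1 + 2.0%)^3 ≈ R$132,516.23.
Price-level factor over 3 years: (1 + 3.3%)^3 = 1.102302937.
The maturity value deflated by that factor is the answer in today's purchasing power.

R$120,217.61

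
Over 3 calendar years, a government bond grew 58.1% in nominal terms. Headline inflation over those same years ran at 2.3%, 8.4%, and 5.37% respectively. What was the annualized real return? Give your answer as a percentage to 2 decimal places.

10.60%

Cumulative inflation factor: 1.023 × 1.084 × 1.0537 ≈ 1.16848.
Nominal growth factor: 1.58100. Real growth factor = 1.58100 / 1.16848 ≈ 1.35304.
Annualized: 1.35304^(1/3) − 1 ≈ 0.10604.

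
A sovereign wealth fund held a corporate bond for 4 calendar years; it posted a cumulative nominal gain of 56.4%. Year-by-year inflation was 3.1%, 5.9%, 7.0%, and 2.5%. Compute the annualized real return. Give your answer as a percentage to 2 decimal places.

Cumulative inflation factor: 1.031 × 1.059 × 1.070 × 1.025 ≈ 1.19746.
Nominal growth factor: 1.56400. Real growth factor = 1.56400 / 1.19746 ≈ 1.30609.
Annualized: 1.30609^(1/4) − 1 ≈ 0.06904.

6.90%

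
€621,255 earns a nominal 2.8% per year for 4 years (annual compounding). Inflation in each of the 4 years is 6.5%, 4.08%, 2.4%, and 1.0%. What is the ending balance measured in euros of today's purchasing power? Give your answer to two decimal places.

Nominal value at maturity: €621,255 × (1 + 2.8%)^4 ≈ €693,812.88.
Price-level factor over 4 years: 1.065 × 1.0408 × 1.024 × 1.010 ≈ 1.1464053965.
The maturity value deflated by that factor is the answer in today's purchasing power.

€605,207.27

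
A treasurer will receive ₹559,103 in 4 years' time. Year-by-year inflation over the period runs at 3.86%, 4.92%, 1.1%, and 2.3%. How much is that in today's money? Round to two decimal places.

Price-level factor over 4 years: 1.0386 × 1.0492 × 1.011 × 1.023 ≈ 1.1270245840.
Purchasing power today: ₹559,103 divided by that factor.

₹496,087.67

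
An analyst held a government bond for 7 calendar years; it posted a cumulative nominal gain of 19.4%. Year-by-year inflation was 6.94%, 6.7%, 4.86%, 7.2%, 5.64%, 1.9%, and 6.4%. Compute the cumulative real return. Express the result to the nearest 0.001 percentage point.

-18.726%

Cumulative inflation factor: 1.0694 × 1.067 × 1.0486 × 1.072 × 1.0564 × 1.019 × 1.064 ≈ 1.46911.
Nominal growth factor: 1.19400. Real growth factor = 1.19400 / 1.46911 ≈ 0.81274.
Total real return ≈ -18.7261%.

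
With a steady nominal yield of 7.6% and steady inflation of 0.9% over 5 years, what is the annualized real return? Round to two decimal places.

With constant rates the annual real return is the same each year: (1+7.6%)/(1+0.9%) − 1 = 0.06640.

6.64%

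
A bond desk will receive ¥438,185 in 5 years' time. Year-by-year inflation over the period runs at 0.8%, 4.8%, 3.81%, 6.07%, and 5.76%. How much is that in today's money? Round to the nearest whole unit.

¥356,191

Price-level factor over 5 years: 1.008 × 1.048 × 1.0381 × 1.0607 × 1.0576 ≈ 1.2301980005.
Purchasing power today: ¥438,185 divided by that factor.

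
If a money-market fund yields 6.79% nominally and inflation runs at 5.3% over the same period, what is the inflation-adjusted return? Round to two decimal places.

1.42%

Real return via the Fisher equation: (1 + 6.79%)/(1 + 5.3%) − 1 = 1.0679/1.053 − 1 ≈ 0.01415.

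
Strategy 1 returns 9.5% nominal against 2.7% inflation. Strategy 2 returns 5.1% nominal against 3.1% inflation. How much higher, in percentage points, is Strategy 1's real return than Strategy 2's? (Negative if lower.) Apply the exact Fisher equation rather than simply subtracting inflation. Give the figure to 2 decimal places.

4.68

Strategy 1 real return: 1.095/1.027 − 1 = 6.621%.
Strategy 2 real return: 1.051/1.031 − 1 = 1.940%.
Difference: 6.621 − 1.940 = 4.681 pp.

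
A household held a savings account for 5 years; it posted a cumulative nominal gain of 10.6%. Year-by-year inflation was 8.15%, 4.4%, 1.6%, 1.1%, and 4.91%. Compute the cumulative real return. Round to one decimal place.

Cumulative inflation factor: 1.0815 × 1.044 × 1.016 × 1.011 × 1.0491 ≈ 1.21671.
Nominal growth factor: 1.10600. Real growth factor = 1.10600 / 1.21671 ≈ 0.90901.
Total real return ≈ -9.0995%.

-9.1%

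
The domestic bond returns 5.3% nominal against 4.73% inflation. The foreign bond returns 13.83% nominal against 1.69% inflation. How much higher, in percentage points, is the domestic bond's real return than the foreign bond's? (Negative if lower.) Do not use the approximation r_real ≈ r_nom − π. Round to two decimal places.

The domestic bond real return: 1.053/1.0473 − 1 = 0.544%.
The foreign bond real return: 1.1383/1.0169 − 1 = 11.938%.
Difference: 0.544 − 11.938 = -11.394 pp.

-11.39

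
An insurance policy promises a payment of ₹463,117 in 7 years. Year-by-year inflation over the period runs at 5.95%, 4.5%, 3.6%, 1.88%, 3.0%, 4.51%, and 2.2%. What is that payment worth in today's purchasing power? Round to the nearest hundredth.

Price-level factor over 7 years: 1.0595 × 1.045 × 1.036 × 1.0188 × 1.030 × 1.0451 × 1.022 ≈ 1.2856179025.
Purchasing power today: ₹463,117 divided by that factor.

₹360,229.12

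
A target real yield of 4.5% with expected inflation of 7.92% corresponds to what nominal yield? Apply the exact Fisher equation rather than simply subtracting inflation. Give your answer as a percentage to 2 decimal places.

12.78%

By the Fisher equation, 1 + r_nom = (1 + 4.5%)(1 + 7.92%) = 1.045 × 1.0792 = 1.127764.
So r_nom = 12.7764%.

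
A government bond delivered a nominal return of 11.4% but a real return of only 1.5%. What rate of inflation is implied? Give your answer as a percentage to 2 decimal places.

9.75%

From (1+r_nom) = (1+r_real)(1+π), we get 1+π = (1 + 11.4%)/(1 + 1.5%) = 1.114/1.015 ≈ 1.09754.
So π ≈ 9.7537%.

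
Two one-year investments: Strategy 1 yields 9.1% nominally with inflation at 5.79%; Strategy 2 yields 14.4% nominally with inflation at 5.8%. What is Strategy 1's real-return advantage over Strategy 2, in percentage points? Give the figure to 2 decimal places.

Strategy 1 real return: 1.091/1.0579 − 1 = 3.129%.
Strategy 2 real return: 1.144/1.058 − 1 = 8.129%.
Difference: 3.129 − 8.129 = -5.000 pp.

-5.00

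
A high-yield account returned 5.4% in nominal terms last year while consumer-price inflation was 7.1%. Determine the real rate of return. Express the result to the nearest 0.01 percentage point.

Real return via the Fisher equation: (1 + 5.4%)/(1 + 7.1%) − 1 = 1.054/1.071 − 1 ≈ -0.01587.

-1.59%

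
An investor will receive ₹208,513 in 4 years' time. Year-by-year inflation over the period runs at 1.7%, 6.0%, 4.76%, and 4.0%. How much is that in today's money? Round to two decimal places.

Price-level factor over 4 years: 1.017 × 1.060 × 1.0476 × 1.040 ≈ 1.1745071021.
Purchasing power today: ₹208,513 divided by that factor.

₹177,532.34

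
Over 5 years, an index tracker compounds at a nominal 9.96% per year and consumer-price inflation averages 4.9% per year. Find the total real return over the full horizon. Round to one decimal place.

The annual real rate is (1+9.96%)/(1+4.9%) − 1 = 4.8236%.
Compounded over 5 years: (1 + 0.048236)^5 − 1 ≈ 0.26560.

26.6%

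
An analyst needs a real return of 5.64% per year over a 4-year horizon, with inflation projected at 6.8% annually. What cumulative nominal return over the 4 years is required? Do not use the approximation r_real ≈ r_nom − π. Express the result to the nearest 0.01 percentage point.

62.03%

Required annual nominal rate: (1+5.64%)(1+6.8%) − 1 = 12.82352%.
Cumulative over 4 years: (1 + 0.1282352)^4 − 1 ≈ 0.62031.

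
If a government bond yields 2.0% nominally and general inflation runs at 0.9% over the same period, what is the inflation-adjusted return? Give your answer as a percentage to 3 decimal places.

Real return via the Fisher equation: (1 + 2.0%)/(1 + 0.9%) − 1 = 1.020/1.009 − 1 ≈ 0.01090.

1.090%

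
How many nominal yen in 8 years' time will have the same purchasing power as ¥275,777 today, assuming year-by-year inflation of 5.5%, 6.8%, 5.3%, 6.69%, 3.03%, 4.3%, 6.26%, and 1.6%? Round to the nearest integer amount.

¥404,991

Cumulative price-level factor: 1.055 × 1.068 × 1.053 × 1.0669 × 1.0303 × 1.043 × 1.0626 × 1.016 ≈ 1.4685452281.
The nominal amount required is ¥275,777 scaled up by that factor.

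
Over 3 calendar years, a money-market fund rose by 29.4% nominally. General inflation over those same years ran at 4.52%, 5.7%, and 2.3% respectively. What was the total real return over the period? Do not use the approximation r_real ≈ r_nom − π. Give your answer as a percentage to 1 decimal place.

Cumulative inflation factor: 1.0452 × 1.057 × 1.023 ≈ 1.13019.
Nominal growth factor: 1.29400. Real growth factor = 1.29400 / 1.13019 ≈ 1.14494.
Total real return ≈ 14.4944%.

14.5%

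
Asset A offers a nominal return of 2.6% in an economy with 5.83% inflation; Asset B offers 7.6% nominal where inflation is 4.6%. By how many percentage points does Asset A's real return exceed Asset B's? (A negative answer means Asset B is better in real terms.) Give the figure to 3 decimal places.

Asset A real return: 1.026/1.0583 − 1 = -3.0521%.
Asset B real return: 1.076/1.046 − 1 = 2.8681%.
Difference: -3.0521 − 2.8681 = -5.9202 pp.

-5.920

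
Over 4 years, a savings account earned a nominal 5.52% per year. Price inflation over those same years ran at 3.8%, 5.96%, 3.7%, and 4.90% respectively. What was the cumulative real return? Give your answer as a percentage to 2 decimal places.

3.62%

Cumulative inflation factor: 1.038 × 1.0596 × 1.037 × 1.0490 ≈ 1.19645.
Nominal growth factor: 1.23976. Real growth factor = 1.23976 / 1.19645 ≈ 1.03620.
Total real return ≈ 3.6205%.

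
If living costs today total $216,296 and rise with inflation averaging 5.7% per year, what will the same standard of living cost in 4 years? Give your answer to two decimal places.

$269,990.47

Cumulative price-level factor: (1+5.7%)^4 ≈ 1.2482453280.
The nominal amount required is $216,296 scaled up by that factor.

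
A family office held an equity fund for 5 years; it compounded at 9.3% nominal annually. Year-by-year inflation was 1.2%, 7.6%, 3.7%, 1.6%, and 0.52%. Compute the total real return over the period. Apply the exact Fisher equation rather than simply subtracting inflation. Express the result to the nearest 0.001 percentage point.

35.264%

Cumulative inflation factor: 1.012 × 1.076 × 1.037 × 1.016 × 1.0052 ≈ 1.15323.
Nominal growth factor: 1.55991. Real growth factor = 1.55991 / 1.15323 ≈ 1.35264.
Total real return ≈ 35.2643%.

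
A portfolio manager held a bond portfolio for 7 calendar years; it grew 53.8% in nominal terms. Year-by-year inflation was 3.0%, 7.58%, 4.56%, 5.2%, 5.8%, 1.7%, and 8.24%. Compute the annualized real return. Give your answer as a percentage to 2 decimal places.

1.15%

Cumulative inflation factor: 1.030 × 1.0758 × 1.0456 × 1.052 × 1.058 × 1.017 × 1.0824 ≈ 1.41953.
Nominal growth factor: 1.53800. Real growth factor = 1.53800 / 1.41953 ≈ 1.08346.
Annualized: 1.08346^(1/7) − 1 ≈ 0.01152.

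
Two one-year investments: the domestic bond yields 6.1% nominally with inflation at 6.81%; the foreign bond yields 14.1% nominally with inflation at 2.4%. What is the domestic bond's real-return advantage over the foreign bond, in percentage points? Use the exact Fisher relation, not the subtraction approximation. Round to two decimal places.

-12.09

The domestic bond real return: 1.061/1.0681 − 1 = -0.665%.
The foreign bond real return: 1.141/1.024 − 1 = 11.426%.
Difference: -0.665 − 11.426 = -12.091 pp.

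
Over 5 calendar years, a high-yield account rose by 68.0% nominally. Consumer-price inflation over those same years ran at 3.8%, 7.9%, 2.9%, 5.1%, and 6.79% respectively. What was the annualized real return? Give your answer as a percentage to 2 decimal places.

5.37%

Cumulative inflation factor: 1.038 × 1.079 × 1.029 × 1.051 × 1.0679 ≈ 1.29350.
Nominal growth factor: 1.68000. Real growth factor = 1.68000 / 1.29350 ≈ 1.29880.
Annualized: 1.29880^(1/5) − 1 ≈ 0.05368.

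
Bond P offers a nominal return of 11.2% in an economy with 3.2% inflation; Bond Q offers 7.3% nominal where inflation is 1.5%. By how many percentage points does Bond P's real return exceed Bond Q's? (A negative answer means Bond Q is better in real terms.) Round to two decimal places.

2.04

Bond P real return: 1.112/1.032 − 1 = 7.752%.
Bond Q real return: 1.073/1.015 − 1 = 5.714%.
Difference: 7.752 − 5.714 = 2.038 pp.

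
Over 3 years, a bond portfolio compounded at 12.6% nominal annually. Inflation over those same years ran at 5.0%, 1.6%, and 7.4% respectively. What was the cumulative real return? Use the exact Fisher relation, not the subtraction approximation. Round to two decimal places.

Cumulative inflation factor: 1.050 × 1.016 × 1.074 ≈ 1.14574.
Nominal growth factor: 1.42763. Real growth factor = 1.42763 / 1.14574 ≈ 1.24603.
Total real return ≈ 24.6028%.

24.60%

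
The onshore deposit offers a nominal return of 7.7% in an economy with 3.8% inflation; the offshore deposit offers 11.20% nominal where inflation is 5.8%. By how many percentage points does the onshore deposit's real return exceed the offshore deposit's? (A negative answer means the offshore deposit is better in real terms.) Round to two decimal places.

-1.35

The onshore deposit real return: 1.077/1.038 − 1 = 3.757%.
The offshore deposit real return: 1.1120/1.058 − 1 = 5.104%.
Difference: 3.757 − 5.104 = -1.347 pp.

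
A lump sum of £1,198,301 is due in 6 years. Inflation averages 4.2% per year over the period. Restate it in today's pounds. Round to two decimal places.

£936,180.54

Price-level factor over 6 years: (1 + 4.2%)^6 ≈ 1.2799892251.
Purchasing power today: £1,198,301 divided by that factor.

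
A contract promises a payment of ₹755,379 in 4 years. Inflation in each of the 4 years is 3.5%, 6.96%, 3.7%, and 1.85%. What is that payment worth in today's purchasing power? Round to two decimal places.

Price-level factor over 4 years: 1.035 × 1.0696 × 1.037 × 1.0185 ≈ 1.1692342641.
Purchasing power today: ₹755,379 divided by that factor.

₹646,045.90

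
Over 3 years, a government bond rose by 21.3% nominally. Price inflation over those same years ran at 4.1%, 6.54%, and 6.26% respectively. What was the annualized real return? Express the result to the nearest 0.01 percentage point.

Cumulative inflation factor: 1.041 × 1.0654 × 1.0626 ≈ 1.17851.
Nominal growth factor: 1.21300. Real growth factor = 1.21300 / 1.17851 ≈ 1.02927.
Annualized: 1.02927^(1/3) − 1 ≈ 0.00966.

0.97%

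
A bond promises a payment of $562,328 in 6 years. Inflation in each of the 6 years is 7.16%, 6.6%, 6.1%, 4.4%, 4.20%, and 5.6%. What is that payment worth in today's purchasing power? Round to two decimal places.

$403,879.94

Price-level factor over 6 years: 1.0716 × 1.066 × 1.061 × 1.044 × 1.0420 × 1.056 ≈ 1.3923147671.
Purchasing power today: $562,328 divided by that factor.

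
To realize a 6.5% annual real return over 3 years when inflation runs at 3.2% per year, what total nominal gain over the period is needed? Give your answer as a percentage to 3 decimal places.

Required annual nominal rate: (1+6.5%)(1+3.2%) − 1 = 9.908%.
Cumulative over 3 years: (1 + 0.09908)^3 − 1 ≈ 0.32766.

32.766%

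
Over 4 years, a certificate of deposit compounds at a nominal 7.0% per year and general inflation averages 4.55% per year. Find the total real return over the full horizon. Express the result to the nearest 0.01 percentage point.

9.71%

The annual real rate is (1+7.0%)/(1+4.55%) − 1 = 2.3434%.
Compounded over 4 years: (1 + 0.023434)^4 − 1 ≈ 0.09708.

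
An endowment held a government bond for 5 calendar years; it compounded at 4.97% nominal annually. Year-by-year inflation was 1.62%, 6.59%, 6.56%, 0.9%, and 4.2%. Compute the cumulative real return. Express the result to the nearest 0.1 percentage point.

Cumulative inflation factor: 1.0162 × 1.0659 × 1.0656 × 1.009 × 1.042 ≈ 1.21353.
Nominal growth factor: 1.27446. Real growth factor = 1.27446 / 1.21353 ≈ 1.05021.
Total real return ≈ 5.0213%.

5.0%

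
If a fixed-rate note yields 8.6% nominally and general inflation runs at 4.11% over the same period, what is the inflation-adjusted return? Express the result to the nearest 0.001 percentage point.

Real return via the Fisher equation: (1 + 8.6%)/(1 + 4.11%) − 1 = 1.086/1.0411 − 1 ≈ 0.04313.

4.313%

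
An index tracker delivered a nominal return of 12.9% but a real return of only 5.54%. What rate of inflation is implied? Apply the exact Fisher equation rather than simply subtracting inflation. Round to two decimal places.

6.97%

From (1+r_nom) = (1+r_real)(1+π), we get 1+π = (1 + 12.9%)/(1 + 5.54%) = 1.129/1.0554 ≈ 1.06974.
So π ≈ 6.9737%.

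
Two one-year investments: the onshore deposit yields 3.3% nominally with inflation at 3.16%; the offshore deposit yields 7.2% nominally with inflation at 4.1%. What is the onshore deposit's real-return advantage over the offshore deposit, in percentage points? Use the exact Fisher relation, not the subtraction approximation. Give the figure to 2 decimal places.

The onshore deposit real return: 1.033/1.0316 − 1 = 0.136%.
The offshore deposit real return: 1.072/1.041 − 1 = 2.978%.
Difference: 0.136 − 2.978 = -2.842 pp.

-2.84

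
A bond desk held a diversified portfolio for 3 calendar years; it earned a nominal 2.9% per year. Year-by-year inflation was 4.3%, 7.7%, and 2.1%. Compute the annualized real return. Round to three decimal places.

-1.695%

Cumulative inflation factor: 1.043 × 1.077 × 1.021 ≈ 1.14690.
Nominal growth factor: 1.08955. Real growth factor = 1.08955 / 1.14690 ≈ 0.94999.
Annualized: 0.94999^(1/3) − 1 ≈ -0.01695.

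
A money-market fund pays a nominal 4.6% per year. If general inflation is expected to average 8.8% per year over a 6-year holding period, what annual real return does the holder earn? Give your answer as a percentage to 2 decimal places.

-3.86%

With constant rates the annual real return is the same each year: (1+4.6%)/(1+8.8%) − 1 = -0.03860.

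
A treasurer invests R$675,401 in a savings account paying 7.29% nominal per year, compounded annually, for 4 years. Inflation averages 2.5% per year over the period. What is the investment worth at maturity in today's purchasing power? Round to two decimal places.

R$810,780.36

Nominal value at maturity: R$675,401 × (1 + 7.29%)^4 ≈ R$894,949.81.
Price-level factor over 4 years: (1 + 2.5%)^4 ≈ 1.1038128906.
Dividing the nominal maturity value by the price-level factor gives the value in today's money.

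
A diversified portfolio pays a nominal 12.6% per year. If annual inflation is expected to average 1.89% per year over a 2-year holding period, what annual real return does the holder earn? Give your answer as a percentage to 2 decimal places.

10.51%

With constant rates the annual real return is the same each year: (1+12.6%)/(1+1.89%) − 1 = 0.10511.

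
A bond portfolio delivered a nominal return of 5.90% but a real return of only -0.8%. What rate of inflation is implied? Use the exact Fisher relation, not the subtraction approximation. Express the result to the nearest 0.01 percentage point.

From (1+r_nom) = (1+r_real)(1+π), we get 1+π = (1 + 5.90%)/(1 − 0.8%) = 1.0590/0.992 ≈ 1.06754.
So π ≈ 6.7540%.

6.75%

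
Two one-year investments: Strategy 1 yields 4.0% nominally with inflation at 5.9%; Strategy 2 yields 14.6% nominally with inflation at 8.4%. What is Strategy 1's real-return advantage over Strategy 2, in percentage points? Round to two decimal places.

-7.51

Strategy 1 real return: 1.040/1.059 − 1 = -1.794%.
Strategy 2 real return: 1.146/1.084 − 1 = 5.720%.
Difference: -1.794 − 5.720 = -7.514 pp.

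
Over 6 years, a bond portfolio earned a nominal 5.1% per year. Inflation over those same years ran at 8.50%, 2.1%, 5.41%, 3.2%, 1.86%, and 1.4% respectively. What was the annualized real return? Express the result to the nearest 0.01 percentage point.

Cumulative inflation factor: 1.0850 × 1.021 × 1.0541 × 1.032 × 1.0186 × 1.014 ≈ 1.24468.
Nominal growth factor: 1.34777. Real growth factor = 1.34777 / 1.24468 ≈ 1.08282.
Annualized: 1.08282^(1/6) − 1 ≈ 0.01335.

1.34%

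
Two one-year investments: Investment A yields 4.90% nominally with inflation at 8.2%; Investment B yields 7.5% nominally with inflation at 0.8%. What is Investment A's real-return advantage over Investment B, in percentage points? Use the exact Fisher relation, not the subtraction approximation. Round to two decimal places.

-9.70

Investment A real return: 1.0490/1.082 − 1 = -3.050%.
Investment B real return: 1.075/1.008 − 1 = 6.647%.
Difference: -3.050 − 6.647 = -9.697 pp.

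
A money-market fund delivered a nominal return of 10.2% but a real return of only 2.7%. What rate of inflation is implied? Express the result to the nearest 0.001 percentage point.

7.303%

From (1+r_nom) = (1+r_real)(1+π), we get 1+π = (1 + 10.2%)/(1 + 2.7%) = 1.102/1.027 ≈ 1.07303.
So π ≈ 7.3028%.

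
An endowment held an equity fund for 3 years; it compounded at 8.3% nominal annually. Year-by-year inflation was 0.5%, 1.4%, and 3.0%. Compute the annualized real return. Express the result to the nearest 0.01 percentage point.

6.57%

Cumulative inflation factor: 1.005 × 1.014 × 1.030 ≈ 1.04964.
Nominal growth factor: 1.27024. Real growth factor = 1.27024 / 1.04964 ≈ 1.21016.
Annualized: 1.21016^(1/3) − 1 ≈ 0.06565.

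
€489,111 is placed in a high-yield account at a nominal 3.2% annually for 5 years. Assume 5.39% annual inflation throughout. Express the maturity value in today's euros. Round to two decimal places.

Nominal value at maturity: €489,111 × (1 + 3.2%)^5 ≈ €572,540.11.
Price-level factor over 5 years: (1 + 5.39%)^5 ≈ 1.3001606643.
The maturity value deflated by that factor is the answer in today's purchasing power.

€440,361.05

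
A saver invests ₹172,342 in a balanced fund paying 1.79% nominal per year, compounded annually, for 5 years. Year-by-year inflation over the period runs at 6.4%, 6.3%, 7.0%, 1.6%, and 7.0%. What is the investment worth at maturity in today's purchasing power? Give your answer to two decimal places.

₹143,146.44

Nominal value at maturity: ₹172,342 × (1 + 1.79%)^5 ≈ ₹188,328.78.
Price-level factor over 5 years: 1.064 × 1.063 × 1.070 × 1.016 × 1.070 ≈ 1.3156372334.
The maturity value deflated by that factor is the answer in today's purchasing power.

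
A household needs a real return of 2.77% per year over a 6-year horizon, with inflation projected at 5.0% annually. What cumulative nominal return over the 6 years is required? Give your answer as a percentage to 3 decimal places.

Required annual nominal rate: (1+2.77%)(1+5.0%) − 1 = 7.9085%.
Cumulative over 6 years: (1 + 0.079085)^6 − 1 ≈ 0.57882.

57.882%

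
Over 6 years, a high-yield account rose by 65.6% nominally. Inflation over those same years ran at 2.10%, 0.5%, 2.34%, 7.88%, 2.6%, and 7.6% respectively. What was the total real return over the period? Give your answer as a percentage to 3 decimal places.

Cumulative inflation factor: 1.0210 × 1.005 × 1.0234 × 1.0788 × 1.026 × 1.076 ≈ 1.25066.
Nominal growth factor: 1.65600. Real growth factor = 1.65600 / 1.25066 ≈ 1.32411.
Total real return ≈ 32.4105%.

32.411%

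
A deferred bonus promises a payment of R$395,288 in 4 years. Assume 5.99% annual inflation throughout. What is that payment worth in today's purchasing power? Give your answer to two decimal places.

Price-level factor over 4 years: (1 + 5.99%)^4 ≈ 1.2620006210.
Purchasing power today: R$395,288 divided by that factor.

R$313,223.30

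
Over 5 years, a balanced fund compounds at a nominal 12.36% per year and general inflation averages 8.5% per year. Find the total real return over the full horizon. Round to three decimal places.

19.100%

The annual real rate is (1+12.36%)/(1+8.5%) − 1 = 3.5576%.
Compounded over 5 years: (1 + 0.035576)^5 − 1 ≈ 0.19100.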